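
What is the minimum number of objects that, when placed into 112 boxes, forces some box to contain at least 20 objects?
n = (20 − 1)·112 + 1 = 2129

By the generalised pigeonhole principle, to guarantee some box contains ≥ r objects we need more than (r − 1) · k objects total. Threshold: n = (r − 1) · k + 1. With r = 20 and k = 112: n = 19 · 112 + 1 = 2128 + 1 = 2129. For n = 2128 = 19 · 112, we can put exactly 19 objects in every box, avoiding 20 in any single one — so 2129 is tight.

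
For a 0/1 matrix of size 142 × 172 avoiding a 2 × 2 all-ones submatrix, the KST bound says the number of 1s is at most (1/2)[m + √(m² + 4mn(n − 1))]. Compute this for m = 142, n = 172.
z(142, 172; 2, 2) ≤ (1/2)[142 + √(142² + 4·142·172·171)] = (1/2)[142 + √16726180] = 2115.8826

Kővári–Sós–Turán: let r_1, ..., r_142 be the row sums and z = Σ r_i the total number of 1s. Each pair of columns can share at most one row with both entries 1 (else a 2×2 all-ones block appears), so Σ_i C(r_i, 2) ≤ C(172, 2) = 14706. By convexity Σ_i C(r_i, 2) ≥ 142·C(z/142, 2) = z(z − 142)/(2·142), giving z² − 142z − 142·172·171 ≤ 0 and hence z ≤ (1/2)[142 + √(20164 + 4·4176504)] = (1/2)[142 + √16726180] ≈ (1/2)(142 + 4089.7653) = 2115.8826.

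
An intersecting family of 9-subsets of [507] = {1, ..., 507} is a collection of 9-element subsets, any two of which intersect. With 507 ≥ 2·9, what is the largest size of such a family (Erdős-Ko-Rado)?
max |F| = C(506, 8) = 100816562638386375

The Erdős-Ko-Rado theorem states: for n ≥ 2k, an intersecting family of k-subsets of an n-element set has size at most C(n − 1, k − 1), with equality for 'star' families {A ⊆ [n] : |A| = k, i ∈ A} (fix an element i). For n = 507, k = 9: C(506, 8) = 100816562638386375.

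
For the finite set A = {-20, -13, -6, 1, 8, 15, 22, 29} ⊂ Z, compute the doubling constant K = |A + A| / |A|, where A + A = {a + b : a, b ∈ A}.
K = |A + A| / |A| = 15/8

Enumerate A + A = {a + b : a, b ∈ A}. With |A| = 8, there are |A|^2 = 64 ordered sum pairs; collecting distinct values, A + A = {-40, -33, -26, -19, -12, -5, 2, 9, 16, 23, 30, 37, 44, 51, 58}, so |A + A| = 15. Thus K = 15/8. Here |A + A| = 2|A| − 1 = 15, the minimum possible — so K = 15/8 is minimal, which holds iff A is an arithmetic progression.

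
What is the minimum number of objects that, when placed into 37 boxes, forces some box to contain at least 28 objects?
n = (28 − 1)·37 + 1 = 1000

By the generalised pigeonhole principle, to guarantee some box contains ≥ r objects we need more than (r − 1) · k objects total. Threshold: n = (r − 1) · k + 1. With r = 28 and k = 37: n = 27 · 37 + 1 = 999 + 1 = 1000. For n = 999 = 27 · 37, we can put exactly 27 objects in every box, avoiding 28 in any single one — so 1000 is tight.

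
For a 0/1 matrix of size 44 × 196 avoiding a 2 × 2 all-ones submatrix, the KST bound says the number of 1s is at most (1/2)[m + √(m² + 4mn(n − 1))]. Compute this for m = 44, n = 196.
z(44, 196; 2, 2) ≤ (1/2)[44 + √(44² + 4·44·196·195)] = (1/2)[44 + √6728656] = 1318.9827

Kővári–Sós–Turán: let r_1, ..., r_44 be the row sums and z = Σ r_i the total number of 1s. Each pair of columns can share at most one row with both entries 1 (else a 2×2 all-ones block appears), so Σ_i C(r_i, 2) ≤ C(196, 2) = 19110. By convexity Σ_i C(r_i, 2) ≥ 44·C(z/44, 2) = z(z − 44)/(2·44), giving z² − 44z − 44·196·195 ≤ 0 and hence z ≤ (1/2)[44 + √(1936 + 4·1681680)] = (1/2)[44 + √6728656] ≈ (1/2)(44 + 2593.9653) = 1318.9827.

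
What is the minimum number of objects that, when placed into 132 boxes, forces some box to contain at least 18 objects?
n = (18 − 1)·132 + 1 = 2245

By the generalised pigeonhole principle, to guarantee some box contains ≥ r objects we need more than (r − 1) · k objects total. Threshold: n = (r − 1) · k + 1. With r = 18 and k = 132: n = 17 · 132 + 1 = 2244 + 1 = 2245. For n = 2244 = 17 · 132, we can put exactly 17 objects in every box, avoiding 18 in any single one — so 2245 is tight.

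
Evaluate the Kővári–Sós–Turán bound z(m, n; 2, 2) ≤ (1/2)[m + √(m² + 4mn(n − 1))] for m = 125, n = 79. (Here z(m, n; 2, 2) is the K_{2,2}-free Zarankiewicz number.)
z(125, 79; 2, 2) ≤ (1/2)[125 + √(125² + 4·125·79·78)] = (1/2)[125 + √3096625] = 942.3615

Kővári–Sós–Turán: let r_1, ..., r_125 be the row sums and z = Σ r_i the total number of 1s. Each pair of columns can share at most one row with both entries 1 (else a 2×2 all-ones block appears), so Σ_i C(r_i, 2) ≤ C(79, 2) = 3081. By convexity Σ_i C(r_i, 2) ≥ 125·C(z/125, 2) = z(z − 125)/(2·125), giving z² − 125z − 125·79·78 ≤ 0 and hence z ≤ (1/2)[125 + √(15625 + 4·770250)] = (1/2)[125 + √3096625] ≈ (1/2)(125 + 1759.723) = 942.3615.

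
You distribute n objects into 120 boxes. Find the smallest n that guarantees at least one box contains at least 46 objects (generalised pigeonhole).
n = (46 − 1)·120 + 1 = 5401

By the generalised pigeonhole principle, to guarantee some box contains ≥ r objects we need more than (r − 1) · k objects total. Threshold: n = (r − 1) · k + 1. With r = 46 and k = 120: n = 45 · 120 + 1 = 5400 + 1 = 5401. For n = 5400 = 45 · 120, we can put exactly 45 objects in every box, avoiding 46 in any single one — so 5401 is tight.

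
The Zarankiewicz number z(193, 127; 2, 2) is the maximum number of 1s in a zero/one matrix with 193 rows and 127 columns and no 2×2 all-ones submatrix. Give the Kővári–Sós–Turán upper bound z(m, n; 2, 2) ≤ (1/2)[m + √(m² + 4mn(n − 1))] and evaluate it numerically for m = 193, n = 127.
z(193, 127; 2, 2) ≤ (1/2)[193 + √(193² + 4·193·127·126)] = (1/2)[193 + √12390793] = 1856.5279

Kővári–Sós–Turán: let r_1, ..., r_193 be the row sums and z = Σ r_i the total number of 1s. Each pair of columns can share at most one row with both entries 1 (else a 2×2 all-ones block appears), so Σ_i C(r_i, 2) ≤ C(127, 2) = 8001. By convexity Σ_i C(r_i, 2) ≥ 193·C(z/193, 2) = z(z − 193)/(2·193), giving z² − 193z − 193·127·126 ≤ 0 and hence z ≤ (1/2)[193 + √(37249 + 4·3088386)] = (1/2)[193 + √12390793] ≈ (1/2)(193 + 3520.0558) = 1856.5279.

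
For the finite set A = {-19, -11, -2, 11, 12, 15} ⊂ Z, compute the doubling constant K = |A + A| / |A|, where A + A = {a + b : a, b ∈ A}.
K = |A + A| / |A| = 20/6 = 10/3

Enumerate A + A = {a + b : a, b ∈ A}. With |A| = 6, there are |A|^2 = 36 ordered sum pairs; collecting distinct values, A + A = {-38, -30, -22, -21, -13, -8, -7, -4, 0, 1, 4, 9, 10, 13, 22, 23, 24, 26, 27, 30}, so |A + A| = 20. Thus K = 20/6 = 10/3. For comparison, the minimum possible |A + A| over all 6-element sets is 2·6 − 1 = 11 (so min K = 11/6), attained only by arithmetic progressions.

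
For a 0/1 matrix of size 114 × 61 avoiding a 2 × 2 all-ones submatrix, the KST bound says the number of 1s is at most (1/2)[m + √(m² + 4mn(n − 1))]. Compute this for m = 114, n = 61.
z(114, 61; 2, 2) ≤ (1/2)[114 + √(114² + 4·114·61·60)] = (1/2)[114 + √1681956] = 705.4512

Kővári–Sós–Turán: let r_1, ..., r_114 be the row sums and z = Σ r_i the total number of 1s. Each pair of columns can share at most one row with both entries 1 (else a 2×2 all-ones block appears), so Σ_i C(r_i, 2) ≤ C(61, 2) = 1830. By convexity Σ_i C(r_i, 2) ≥ 114·C(z/114, 2) = z(z − 114)/(2·114), giving z² − 114z − 114·61·60 ≤ 0 and hence z ≤ (1/2)[114 + √(12996 + 4·417240)] = (1/2)[114 + √1681956] ≈ (1/2)(114 + 1296.9025) = 705.4512.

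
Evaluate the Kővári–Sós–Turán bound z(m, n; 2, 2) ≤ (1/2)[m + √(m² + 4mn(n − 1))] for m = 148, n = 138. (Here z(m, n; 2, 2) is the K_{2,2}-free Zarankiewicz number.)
z(148, 138; 2, 2) ≤ (1/2)[148 + √(148² + 4·148·138·137)] = (1/2)[148 + √11214256] = 1748.3847

Kővári–Sós–Turán: let r_1, ..., r_148 be the row sums and z = Σ r_i the total number of 1s. Each pair of columns can share at most one row with both entries 1 (else a 2×2 all-ones block appears), so Σ_i C(r_i, 2) ≤ C(138, 2) = 9453. By convexity Σ_i C(r_i, 2) ≥ 148·C(z/148, 2) = z(z − 148)/(2·148), giving z² − 148z − 148·138·137 ≤ 0 and hence z ≤ (1/2)[148 + √(21904 + 4·2798088)] = (1/2)[148 + √11214256] ≈ (1/2)(148 + 3348.7693) = 1748.3847.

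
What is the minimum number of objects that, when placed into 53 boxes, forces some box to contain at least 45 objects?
n = (45 − 1)·53 + 1 = 2333

By the generalised pigeonhole principle, to guarantee some box contains ≥ r objects we need more than (r − 1) · k objects total. Threshold: n = (r − 1) · k + 1. With r = 45 and k = 53: n = 44 · 53 + 1 = 2332 + 1 = 2333. For n = 2332 = 44 · 53, we can put exactly 44 objects in every box, avoiding 45 in any single one — so 2333 is tight.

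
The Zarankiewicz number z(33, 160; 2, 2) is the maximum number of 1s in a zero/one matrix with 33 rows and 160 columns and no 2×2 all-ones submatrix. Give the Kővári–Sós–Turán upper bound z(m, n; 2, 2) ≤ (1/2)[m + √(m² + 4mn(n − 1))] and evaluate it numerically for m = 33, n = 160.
z(33, 160; 2, 2) ≤ (1/2)[33 + √(33² + 4·33·160·159)] = (1/2)[33 + √3359169] = 932.9018

Kővári–Sós–Turán: let r_1, ..., r_33 be the row sums and z = Σ r_i the total number of 1s. Each pair of columns can share at most one row with both entries 1 (else a 2×2 all-ones block appears), so Σ_i C(r_i, 2) ≤ C(160, 2) = 12720. By convexity Σ_i C(r_i, 2) ≥ 33·C(z/33, 2) = z(z − 33)/(2·33), giving z² − 33z − 33·160·159 ≤ 0 and hence z ≤ (1/2)[33 + √(1089 + 4·839520)] = (1/2)[33 + √3359169] ≈ (1/2)(33 + 1832.8036) = 932.9018.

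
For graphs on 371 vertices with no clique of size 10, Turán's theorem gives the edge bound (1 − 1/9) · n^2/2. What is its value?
Turán density bound = (8/9) · 371^2/2 = 550564/9 ≈ 61173.7778

Turán's theorem: ex(n, K_{r+1}) is achieved by the complete r-partite Turán graph T(n, r) with parts as balanced as possible, and is at most (1 − 1/r) · n^2/2. For r = 9, n = 371: the density bound is (8/9) · 137641/2 = 550564/9 ≈ 61173.7778. The integer-valued extremum is e(T(371, 9)) = 61173, which is strictly less than the density bound 550564/9 since 9 ∤ 371 (the parts of T(371, 9) cannot all be equal).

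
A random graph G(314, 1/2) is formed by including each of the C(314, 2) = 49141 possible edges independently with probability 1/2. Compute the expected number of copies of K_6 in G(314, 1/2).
E[# K_6] = C(314, 6) · (1/2)^C(6, 2) = 1268751724318 / 2^15 = 634375862159/16384 ≈ 38719229.868103

For each 6-subset S of vertices (there are C(314, 6) = 1268751724318 such S), let X_S = 1 if S induces a K_6 (all C(6, 2) = 15 edges present). Then P(X_S = 1) = (1/2)^15 = 1/32768. By linearity of expectation, E[# K_6] = C(314, 6) · (1/2)^15 = 1268751724318 / 32768 = 634375862159/16384 ≈ 38719229.868103.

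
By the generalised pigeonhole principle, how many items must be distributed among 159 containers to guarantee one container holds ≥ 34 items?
n = (34 − 1)·159 + 1 = 5248

By the generalised pigeonhole principle, to guarantee some box contains ≥ r objects we need more than (r − 1) · k objects total. Threshold: n = (r − 1) · k + 1. With r = 34 and k = 159: n = 33 · 159 + 1 = 5247 + 1 = 5248. For n = 5247 = 33 · 159, we can put exactly 33 objects in every box, avoiding 34 in any single one — so 5248 is tight.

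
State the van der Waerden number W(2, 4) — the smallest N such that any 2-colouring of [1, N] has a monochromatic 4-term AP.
W(2, 4) = 35

W(2, 4) = 35. The lower bound W(2, 4) > 34 comes from an explicit good 2-colouring of [1, 34]; the upper bound W(2, 4) ≤ 35 was verified by exhaustive search over 2-colourings of [1, 35].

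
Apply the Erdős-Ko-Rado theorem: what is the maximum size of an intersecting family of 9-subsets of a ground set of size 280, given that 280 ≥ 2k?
max |F| = C(279, 8) = 822871715492970

The Erdős-Ko-Rado theorem states: for n ≥ 2k, an intersecting family of k-subsets of an n-element set has size at most C(n − 1, k − 1), with equality for 'star' families {A ⊆ [n] : |A| = k, i ∈ A} (fix an element i). For n = 280, k = 9: C(279, 8) = 822871715492970.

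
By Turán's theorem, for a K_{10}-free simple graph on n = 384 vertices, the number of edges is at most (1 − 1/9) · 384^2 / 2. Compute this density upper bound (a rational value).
Turán density bound = (8/9) · 384^2/2 = 65536

Turán's theorem: ex(n, K_{r+1}) is achieved by the complete r-partite Turán graph T(n, r) with parts as balanced as possible, and is at most (1 − 1/r) · n^2/2. For r = 9, n = 384: the density bound is (8/9) · 147456/2 = 65536. The integer-valued extremum is e(T(384, 9)) = 65535, which is strictly less than the density bound 65536 since 9 ∤ 384 (the parts of T(384, 9) cannot all be equal).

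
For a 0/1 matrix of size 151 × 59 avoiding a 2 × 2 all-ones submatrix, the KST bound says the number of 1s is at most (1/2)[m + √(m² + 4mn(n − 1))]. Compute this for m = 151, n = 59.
z(151, 59; 2, 2) ≤ (1/2)[151 + √(151² + 4·151·59·58)] = (1/2)[151 + √2089689] = 798.2878

Kővári–Sós–Turán: let r_1, ..., r_151 be the row sums and z = Σ r_i the total number of 1s. Each pair of columns can share at most one row with both entries 1 (else a 2×2 all-ones block appears), so Σ_i C(r_i, 2) ≤ C(59, 2) = 1711. By convexity Σ_i C(r_i, 2) ≥ 151·C(z/151, 2) = z(z − 151)/(2·151), giving z² − 151z − 151·59·58 ≤ 0 and hence z ≤ (1/2)[151 + √(22801 + 4·516722)] = (1/2)[151 + √2089689] ≈ (1/2)(151 + 1445.5757) = 798.2878.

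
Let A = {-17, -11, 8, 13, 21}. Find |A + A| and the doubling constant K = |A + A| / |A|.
K = |A + A| / |A| = 15/5 = 3

Enumerate A + A = {a + b : a, b ∈ A}. With |A| = 5, there are |A|^2 = 25 ordered sum pairs; collecting distinct values, A + A = {-34, -28, -22, -9, -4, -3, 2, 4, 10, 16, 21, 26, 29, 34, 42}, so |A + A| = 15. Thus K = 15/5 = 3. For comparison, the minimum possible |A + A| over all 5-element sets is 2·5 − 1 = 9 (so min K = 9/5), attained only by arithmetic progressions.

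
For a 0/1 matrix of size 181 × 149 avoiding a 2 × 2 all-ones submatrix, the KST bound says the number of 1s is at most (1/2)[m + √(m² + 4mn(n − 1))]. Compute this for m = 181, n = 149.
z(181, 149; 2, 2) ≤ (1/2)[181 + √(181² + 4·181·149·148)] = (1/2)[181 + √15998409] = 2090.4006

Kővári–Sós–Turán: let r_1, ..., r_181 be the row sums and z = Σ r_i the total number of 1s. Each pair of columns can share at most one row with both entries 1 (else a 2×2 all-ones block appears), so Σ_i C(r_i, 2) ≤ C(149, 2) = 11026. By convexity Σ_i C(r_i, 2) ≥ 181·C(z/181, 2) = z(z − 181)/(2·181), giving z² − 181z − 181·149·148 ≤ 0 and hence z ≤ (1/2)[181 + √(32761 + 4·3991412)] = (1/2)[181 + √15998409] ≈ (1/2)(181 + 3999.8011) = 2090.4006.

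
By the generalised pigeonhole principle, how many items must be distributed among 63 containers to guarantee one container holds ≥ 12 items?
n = (12 − 1)·63 + 1 = 694

By the generalised pigeonhole principle, to guarantee some box contains ≥ r objects we need more than (r − 1) · k objects total. Threshold: n = (r − 1) · k + 1. With r = 12 and k = 63: n = 11 · 63 + 1 = 693 + 1 = 694. For n = 693 = 11 · 63, we can put exactly 11 objects in every box, avoiding 12 in any single one — so 694 is tight.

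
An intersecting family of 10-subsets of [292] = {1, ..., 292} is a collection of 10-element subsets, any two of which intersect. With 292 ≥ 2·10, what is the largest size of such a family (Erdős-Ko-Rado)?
max |F| = C(291, 9) = 36392831777527940

The Erdős-Ko-Rado theorem states: for n ≥ 2k, an intersecting family of k-subsets of an n-element set has size at most C(n − 1, k − 1), with equality for 'star' families {A ⊆ [n] : |A| = k, i ∈ A} (fix an element i). For n = 292, k = 10: C(291, 9) = 36392831777527940.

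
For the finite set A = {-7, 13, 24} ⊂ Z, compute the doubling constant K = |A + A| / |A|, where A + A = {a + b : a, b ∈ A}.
K = |A + A| / |A| = 6/3 = 2

Enumerate A + A = {a + b : a, b ∈ A}. With |A| = 3, there are |A|^2 = 9 ordered sum pairs; collecting distinct values, A + A = {-14, 6, 17, 26, 37, 48}, so |A + A| = 6. Thus K = 6/3 = 2. For comparison, the minimum possible |A + A| over all 3-element sets is 2·3 − 1 = 5 (so min K = 5/3), attained only by arithmetic progressions.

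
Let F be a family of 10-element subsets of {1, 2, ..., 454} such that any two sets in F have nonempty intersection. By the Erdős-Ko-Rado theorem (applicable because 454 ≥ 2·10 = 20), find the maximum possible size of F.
max |F| = C(453, 9) = 2043569477203542200

Erdős-Ko-Rado (1961): when n ≥ 2k, max |F| = C(n−1, k−1). The bound is attained by the star {A : i ∈ A} for any fixed i ∈ [n]. Here C(454−1, 10−1) = C(453, 9) = 2043569477203542200.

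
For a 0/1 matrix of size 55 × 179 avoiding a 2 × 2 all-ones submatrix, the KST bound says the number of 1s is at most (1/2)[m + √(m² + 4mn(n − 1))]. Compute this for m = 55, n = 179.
z(55, 179; 2, 2) ≤ (1/2)[55 + √(55² + 4·55·179·178)] = (1/2)[55 + √7012665] = 1351.5718

Kővári–Sós–Turán: let r_1, ..., r_55 be the row sums and z = Σ r_i the total number of 1s. Each pair of columns can share at most one row with both entries 1 (else a 2×2 all-ones block appears), so Σ_i C(r_i, 2) ≤ C(179, 2) = 15931. By convexity Σ_i C(r_i, 2) ≥ 55·C(z/55, 2) = z(z − 55)/(2·55), giving z² − 55z − 55·179·178 ≤ 0 and hence z ≤ (1/2)[55 + √(3025 + 4·1752410)] = (1/2)[55 + √7012665] ≈ (1/2)(55 + 2648.1437) = 1351.5718.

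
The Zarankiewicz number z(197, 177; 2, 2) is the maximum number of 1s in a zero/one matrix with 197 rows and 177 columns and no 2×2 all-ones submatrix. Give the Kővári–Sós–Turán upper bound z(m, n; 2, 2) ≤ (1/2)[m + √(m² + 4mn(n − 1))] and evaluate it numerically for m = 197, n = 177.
z(197, 177; 2, 2) ≤ (1/2)[197 + √(197² + 4·197·177·176)] = (1/2)[197 + √24586585] = 2577.7431

Kővári–Sós–Turán: let r_1, ..., r_197 be the row sums and z = Σ r_i the total number of 1s. Each pair of columns can share at most one row with both entries 1 (else a 2×2 all-ones block appears), so Σ_i C(r_i, 2) ≤ C(177, 2) = 15576. By convexity Σ_i C(r_i, 2) ≥ 197·C(z/197, 2) = z(z − 197)/(2·197), giving z² − 197z − 197·177·176 ≤ 0 and hence z ≤ (1/2)[197 + √(38809 + 4·6136944)] = (1/2)[197 + √24586585] ≈ (1/2)(197 + 4958.4862) = 2577.7431.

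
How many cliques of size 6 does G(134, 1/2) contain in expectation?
E[# K_6] = C(134, 6) · (1/2)^C(6, 2) = 7177979809 / 2^15 ≈ 219054.559601

For each 6-subset S of vertices (there are C(134, 6) = 7177979809 such S), let X_S = 1 if S induces a K_6 (all C(6, 2) = 15 edges present). Then P(X_S = 1) = (1/2)^15 = 1/32768. By linearity of expectation, E[# K_6] = C(134, 6) · (1/2)^15 = 7177979809 / 32768 ≈ 219054.559601.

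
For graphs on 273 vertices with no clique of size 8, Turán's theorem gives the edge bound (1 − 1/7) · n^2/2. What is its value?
Turán density bound = (6/7) · 273^2/2 = 31941

Turán's theorem: ex(n, K_{r+1}) is achieved by the complete r-partite Turán graph T(n, r) with parts as balanced as possible, and is at most (1 − 1/r) · n^2/2. For r = 7, n = 273: the density bound is (6/7) · 74529/2 = 31941. Since 7 ∣ 273, the Turán graph T(273, 7) has parts of equal size 39, and its edge count e(T(273, 7)) = 31941 attains the density bound exactly.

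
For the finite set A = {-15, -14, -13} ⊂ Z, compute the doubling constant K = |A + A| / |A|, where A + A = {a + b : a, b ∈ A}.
K = |A + A| / |A| = 5/3

Enumerate A + A = {a + b : a, b ∈ A}. With |A| = 3, there are |A|^2 = 9 ordered sum pairs; collecting distinct values, A + A = {-30, -29, -28, -27, -26}, so |A + A| = 5. Thus K = 5/3. Here |A + A| = 2|A| − 1 = 5, the minimum possible — so K = 5/3 is minimal, which holds iff A is an arithmetic progression.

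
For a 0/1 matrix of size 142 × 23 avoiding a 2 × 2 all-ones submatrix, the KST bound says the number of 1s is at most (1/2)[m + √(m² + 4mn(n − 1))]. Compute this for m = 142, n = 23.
z(142, 23; 2, 2) ≤ (1/2)[142 + √(142² + 4·142·23·22)] = (1/2)[142 + √307572] = 348.2959

Kővári–Sós–Turán: let r_1, ..., r_142 be the row sums and z = Σ r_i the total number of 1s. Each pair of columns can share at most one row with both entries 1 (else a 2×2 all-ones block appears), so Σ_i C(r_i, 2) ≤ C(23, 2) = 253. By convexity Σ_i C(r_i, 2) ≥ 142·C(z/142, 2) = z(z − 142)/(2·142), giving z² − 142z − 142·23·22 ≤ 0 and hence z ≤ (1/2)[142 + √(20164 + 4·71852)] = (1/2)[142 + √307572] ≈ (1/2)(142 + 554.5917) = 348.2959.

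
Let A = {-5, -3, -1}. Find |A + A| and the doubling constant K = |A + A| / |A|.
K = |A + A| / |A| = 5/3

Enumerate A + A = {a + b : a, b ∈ A}. With |A| = 3, there are |A|^2 = 9 ordered sum pairs; collecting distinct values, A + A = {-10, -8, -6, -4, -2}, so |A + A| = 5. Thus K = 5/3. Here |A + A| = 2|A| − 1 = 5, the minimum possible — so K = 5/3 is minimal, which holds iff A is an arithmetic progression.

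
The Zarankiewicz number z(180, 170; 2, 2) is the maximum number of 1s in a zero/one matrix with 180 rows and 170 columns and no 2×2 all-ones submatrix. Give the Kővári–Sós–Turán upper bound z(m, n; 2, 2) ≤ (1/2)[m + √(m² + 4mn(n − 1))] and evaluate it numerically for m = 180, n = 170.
z(180, 170; 2, 2) ≤ (1/2)[180 + √(180² + 4·180·170·169)] = (1/2)[180 + √20718000] = 2365.8515

Kővári–Sós–Turán: let r_1, ..., r_180 be the row sums and z = Σ r_i the total number of 1s. Each pair of columns can share at most one row with both entries 1 (else a 2×2 all-ones block appears), so Σ_i C(r_i, 2) ≤ C(170, 2) = 14365. By convexity Σ_i C(r_i, 2) ≥ 180·C(z/180, 2) = z(z − 180)/(2·180), giving z² − 180z − 180·170·169 ≤ 0 and hence z ≤ (1/2)[180 + √(32400 + 4·5171400)] = (1/2)[180 + √20718000] ≈ (1/2)(180 + 4551.703) = 2365.8515.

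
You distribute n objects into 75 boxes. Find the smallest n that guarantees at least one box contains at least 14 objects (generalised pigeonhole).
n = (14 − 1)·75 + 1 = 976

By the generalised pigeonhole principle, to guarantee some box contains ≥ r objects we need more than (r − 1) · k objects total. Threshold: n = (r − 1) · k + 1. With r = 14 and k = 75: n = 13 · 75 + 1 = 975 + 1 = 976. For n = 975 = 13 · 75, we can put exactly 13 objects in every box, avoiding 14 in any single one — so 976 is tight.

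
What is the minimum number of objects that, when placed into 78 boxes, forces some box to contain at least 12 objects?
n = (12 − 1)·78 + 1 = 859

By the generalised pigeonhole principle, to guarantee some box contains ≥ r objects we need more than (r − 1) · k objects total. Threshold: n = (r − 1) · k + 1. With r = 12 and k = 78: n = 11 · 78 + 1 = 858 + 1 = 859. For n = 858 = 11 · 78, we can put exactly 11 objects in every box, avoiding 12 in any single one — so 859 is tight.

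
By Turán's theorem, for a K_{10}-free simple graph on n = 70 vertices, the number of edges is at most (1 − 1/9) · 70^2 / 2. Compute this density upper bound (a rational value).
Turán density bound = (8/9) · 70^2/2 = 19600/9 ≈ 2177.7778

Turán's theorem: ex(n, K_{r+1}) is achieved by the complete r-partite Turán graph T(n, r) with parts as balanced as possible, and is at most (1 − 1/r) · n^2/2. For r = 9, n = 70: the density bound is (8/9) · 4900/2 = 19600/9 ≈ 2177.7778. The integer-valued extremum is e(T(70, 9)) = 2177, which is strictly less than the density bound 19600/9 since 9 ∤ 70 (the parts of T(70, 9) cannot all be equal).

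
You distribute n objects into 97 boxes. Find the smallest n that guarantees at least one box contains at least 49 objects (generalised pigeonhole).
n = (49 − 1)·97 + 1 = 4657

By the generalised pigeonhole principle, to guarantee some box contains ≥ r objects we need more than (r − 1) · k objects total. Threshold: n = (r − 1) · k + 1. With r = 49 and k = 97: n = 48 · 97 + 1 = 4656 + 1 = 4657. For n = 4656 = 48 · 97, we can put exactly 48 objects in every box, avoiding 49 in any single one — so 4657 is tight.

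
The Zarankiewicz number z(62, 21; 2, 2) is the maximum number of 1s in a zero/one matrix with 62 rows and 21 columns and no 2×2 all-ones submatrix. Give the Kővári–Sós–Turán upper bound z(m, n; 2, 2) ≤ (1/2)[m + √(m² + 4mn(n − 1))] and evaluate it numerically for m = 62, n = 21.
z(62, 21; 2, 2) ≤ (1/2)[62 + √(62² + 4·62·21·20)] = (1/2)[62 + √108004] = 195.3198

Kővári–Sós–Turán: let r_1, ..., r_62 be the row sums and z = Σ r_i the total number of 1s. Each pair of columns can share at most one row with both entries 1 (else a 2×2 all-ones block appears), so Σ_i C(r_i, 2) ≤ C(21, 2) = 210. By convexity Σ_i C(r_i, 2) ≥ 62·C(z/62, 2) = z(z − 62)/(2·62), giving z² − 62z − 62·21·20 ≤ 0 and hence z ≤ (1/2)[62 + √(3844 + 4·26040)] = (1/2)[62 + √108004] ≈ (1/2)(62 + 328.6396) = 195.3198.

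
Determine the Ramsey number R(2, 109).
R(2, 109) = 109

R(2, k) = k for all k ≥ 2: in a 2-colouring of K_k, either some edge is red (a red K_2) or all edges are blue (a blue K_k). And K_{108} coloured all-blue has no blue K_109, so R(2, 109) > 108. Hence R(2, 109) = 109.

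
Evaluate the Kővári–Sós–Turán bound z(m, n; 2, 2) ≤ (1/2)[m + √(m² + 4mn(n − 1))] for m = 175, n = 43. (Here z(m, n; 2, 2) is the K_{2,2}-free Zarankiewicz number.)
z(175, 43; 2, 2) ≤ (1/2)[175 + √(175² + 4·175·43·42)] = (1/2)[175 + √1294825] = 656.4519

Kővári–Sós–Turán: let r_1, ..., r_175 be the row sums and z = Σ r_i the total number of 1s. Each pair of columns can share at most one row with both entries 1 (else a 2×2 all-ones block appears), so Σ_i C(r_i, 2) ≤ C(43, 2) = 903. By convexity Σ_i C(r_i, 2) ≥ 175·C(z/175, 2) = z(z − 175)/(2·175), giving z² − 175z − 175·43·42 ≤ 0 and hence z ≤ (1/2)[175 + √(30625 + 4·316050)] = (1/2)[175 + √1294825] ≈ (1/2)(175 + 1137.9038) = 656.4519.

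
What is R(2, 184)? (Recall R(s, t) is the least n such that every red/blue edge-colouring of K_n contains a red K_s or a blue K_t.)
R(2, 184) = 184

R(2, k) = k for all k ≥ 2: in a 2-colouring of K_k, either some edge is red (a red K_2) or all edges are blue (a blue K_k). And K_{183} coloured all-blue has no blue K_184, so R(2, 184) > 183. Hence R(2, 184) = 184.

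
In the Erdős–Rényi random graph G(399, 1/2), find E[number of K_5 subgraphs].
E[# K_5] = C(399, 5) · (1/2)^C(5, 2) = 82178367579 / 2^10 ≈ 80252312.088867

For each 5-subset S of vertices (there are C(399, 5) = 82178367579 such S), let X_S = 1 if S induces a K_5 (all C(5, 2) = 10 edges present). Then P(X_S = 1) = (1/2)^10 = 1/1024. By linearity of expectation, E[# K_5] = C(399, 5) · (1/2)^10 = 82178367579 / 1024 ≈ 80252312.088867.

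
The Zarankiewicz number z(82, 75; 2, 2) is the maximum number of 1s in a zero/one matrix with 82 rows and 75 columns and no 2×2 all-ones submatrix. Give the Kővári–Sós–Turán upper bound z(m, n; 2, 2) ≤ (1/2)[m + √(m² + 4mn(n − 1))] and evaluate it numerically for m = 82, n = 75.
z(82, 75; 2, 2) ≤ (1/2)[82 + √(82² + 4·82·75·74)] = (1/2)[82 + √1827124] = 716.8558

Kővári–Sós–Turán: let r_1, ..., r_82 be the row sums and z = Σ r_i the total number of 1s. Each pair of columns can share at most one row with both entries 1 (else a 2×2 all-ones block appears), so Σ_i C(r_i, 2) ≤ C(75, 2) = 2775. By convexity Σ_i C(r_i, 2) ≥ 82·C(z/82, 2) = z(z − 82)/(2·82), giving z² − 82z − 82·75·74 ≤ 0 and hence z ≤ (1/2)[82 + √(6724 + 4·455100)] = (1/2)[82 + √1827124] ≈ (1/2)(82 + 1351.7115) = 716.8558.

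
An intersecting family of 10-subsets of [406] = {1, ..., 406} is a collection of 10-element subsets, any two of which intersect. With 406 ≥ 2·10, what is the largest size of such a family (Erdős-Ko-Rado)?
max |F| = C(405, 9) = 738678218556850650

Erdős-Ko-Rado (1961): when n ≥ 2k, max |F| = C(n−1, k−1). The bound is attained by the star {A : i ∈ A} for any fixed i ∈ [n]. Here C(406−1, 10−1) = C(405, 9) = 738678218556850650.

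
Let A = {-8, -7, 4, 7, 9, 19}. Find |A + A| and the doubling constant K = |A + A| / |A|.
K = |A + A| / |A| = 20/6 = 10/3

Enumerate A + A = {a + b : a, b ∈ A}. With |A| = 6, there are |A|^2 = 36 ordered sum pairs; collecting distinct values, A + A = {-16, -15, -14, -4, -3, -1, 0, 1, 2, 8, 11, 12, 13, 14, 16, 18, 23, 26, 28, 38}, so |A + A| = 20. Thus K = 20/6 = 10/3. For comparison, the minimum possible |A + A| over all 6-element sets is 2·6 − 1 = 11 (so min K = 11/6), attained only by arithmetic progressions.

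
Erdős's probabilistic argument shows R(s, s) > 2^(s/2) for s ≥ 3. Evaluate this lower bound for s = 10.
2^(10/2) = 32; so R(10, 10) > 32

Colour each edge of K_n uniformly at random with red/blue. The expected number of monochromatic K_10 is C(n, 10) · 2 · 2^(−C(10,2)). If C(n, 10) · 2^(1 − C(10,2)) < 1, then with positive probability no monochromatic K_10 exists, so R(10, 10) > n. The standard estimate C(n, 10) ≤ n^10/10! shows this inequality holds whenever n ≤ 2^(10/2) (since 10! · 2^(C(10,2) − 1) > 2^(10^2/2) ≥ n^10). Hence R(10, 10) > 2^(10/2) = 32.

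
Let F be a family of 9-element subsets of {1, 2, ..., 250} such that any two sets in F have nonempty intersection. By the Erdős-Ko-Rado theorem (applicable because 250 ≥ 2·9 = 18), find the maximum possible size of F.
max |F| = C(249, 8) = 327144870503451

The Erdős-Ko-Rado theorem states: for n ≥ 2k, an intersecting family of k-subsets of an n-element set has size at most C(n − 1, k − 1), with equality for 'star' families {A ⊆ [n] : |A| = k, i ∈ A} (fix an element i). For n = 250, k = 9: C(249, 8) = 327144870503451.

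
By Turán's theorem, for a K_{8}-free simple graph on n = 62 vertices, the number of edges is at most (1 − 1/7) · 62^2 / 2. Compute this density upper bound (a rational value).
Turán density bound = (6/7) · 62^2/2 = 11532/7 ≈ 1647.4286

Turán's theorem: ex(n, K_{r+1}) is achieved by the complete r-partite Turán graph T(n, r) with parts as balanced as possible, and is at most (1 − 1/r) · n^2/2. For r = 7, n = 62: the density bound is (6/7) · 3844/2 = 11532/7 ≈ 1647.4286. The integer-valued extremum is e(T(62, 7)) = 1647, which is strictly less than the density bound 11532/7 since 7 ∤ 62 (the parts of T(62, 7) cannot all be equal).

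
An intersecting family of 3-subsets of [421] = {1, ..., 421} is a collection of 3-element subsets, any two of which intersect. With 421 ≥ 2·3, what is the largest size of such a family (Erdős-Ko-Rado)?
max |F| = C(420, 2) = 87990

Erdős-Ko-Rado (1961): when n ≥ 2k, max |F| = C(n−1, k−1). The bound is attained by the star {A : i ∈ A} for any fixed i ∈ [n]. Here C(421−1, 3−1) = C(420, 2) = 87990.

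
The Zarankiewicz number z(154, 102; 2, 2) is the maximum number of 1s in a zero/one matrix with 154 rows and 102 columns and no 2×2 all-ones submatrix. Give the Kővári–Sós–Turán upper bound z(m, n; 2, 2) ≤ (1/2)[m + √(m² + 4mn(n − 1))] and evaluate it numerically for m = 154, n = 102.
z(154, 102; 2, 2) ≤ (1/2)[154 + √(154² + 4·154·102·101)] = (1/2)[154 + √6369748] = 1338.918

Kővári–Sós–Turán: let r_1, ..., r_154 be the row sums and z = Σ r_i the total number of 1s. Each pair of columns can share at most one row with both entries 1 (else a 2×2 all-ones block appears), so Σ_i C(r_i, 2) ≤ C(102, 2) = 5151. By convexity Σ_i C(r_i, 2) ≥ 154·C(z/154, 2) = z(z − 154)/(2·154), giving z² − 154z − 154·102·101 ≤ 0 and hence z ≤ (1/2)[154 + √(23716 + 4·1586508)] = (1/2)[154 + √6369748] ≈ (1/2)(154 + 2523.836) = 1338.918.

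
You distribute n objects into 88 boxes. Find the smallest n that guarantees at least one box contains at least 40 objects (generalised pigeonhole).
n = (40 − 1)·88 + 1 = 3433

By the generalised pigeonhole principle, to guarantee some box contains ≥ r objects we need more than (r − 1) · k objects total. Threshold: n = (r − 1) · k + 1. With r = 40 and k = 88: n = 39 · 88 + 1 = 3432 + 1 = 3433. For n = 3432 = 39 · 88, we can put exactly 39 objects in every box, avoiding 40 in any single one — so 3433 is tight.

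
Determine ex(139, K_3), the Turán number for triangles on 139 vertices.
ex(139, K_3) = ⌊139^2/4⌋ = 4830

Mantel (1907): a triangle-free graph on n vertices has at most ⌊n^2/4⌋ edges, with equality for the complete bipartite graph K_{⌊n/2⌋, ⌈n/2⌉}. For n = 139: ⌊139^2/4⌋ = ⌊19321/4⌋ = 4830. The extremal graph is K_{69, 70}, which has 69·70 = 4830 edges.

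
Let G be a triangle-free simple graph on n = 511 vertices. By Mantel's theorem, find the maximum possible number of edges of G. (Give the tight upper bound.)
ex(511, K_3) = ⌊511^2/4⌋ = 65280

Mantel (1907): a triangle-free graph on n vertices has at most ⌊n^2/4⌋ edges, with equality for the complete bipartite graph K_{⌊n/2⌋, ⌈n/2⌉}. For n = 511: ⌊511^2/4⌋ = ⌊261121/4⌋ = 65280. The extremal graph is K_{255, 256}, which has 255·256 = 65280 edges.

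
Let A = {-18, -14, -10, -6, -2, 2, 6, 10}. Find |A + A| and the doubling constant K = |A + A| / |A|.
K = |A + A| / |A| = 15/8

Enumerate A + A = {a + b : a, b ∈ A}. With |A| = 8, there are |A|^2 = 64 ordered sum pairs; collecting distinct values, A + A = {-36, -32, -28, -24, -20, -16, -12, -8, -4, 0, 4, 8, 12, 16, 20}, so |A + A| = 15. Thus K = 15/8. Here |A + A| = 2|A| − 1 = 15, the minimum possible — so K = 15/8 is minimal, which holds iff A is an arithmetic progression.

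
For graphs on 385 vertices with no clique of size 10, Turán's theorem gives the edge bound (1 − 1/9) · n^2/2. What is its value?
Turán density bound = (8/9) · 385^2/2 = 592900/9 ≈ 65877.7778

Turán's theorem: ex(n, K_{r+1}) is achieved by the complete r-partite Turán graph T(n, r) with parts as balanced as possible, and is at most (1 − 1/r) · n^2/2. For r = 9, n = 385: the density bound is (8/9) · 148225/2 = 592900/9 ≈ 65877.7778. The integer-valued extremum is e(T(385, 9)) = 65877, which is strictly less than the density bound 592900/9 since 9 ∤ 385 (the parts of T(385, 9) cannot all be equal).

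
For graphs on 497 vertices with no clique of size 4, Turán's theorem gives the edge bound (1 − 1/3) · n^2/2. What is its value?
Turán density bound = (2/3) · 497^2/2 = 247009/3 ≈ 82336.3333

Turán's theorem: ex(n, K_{r+1}) is achieved by the complete r-partite Turán graph T(n, r) with parts as balanced as possible, and is at most (1 − 1/r) · n^2/2. For r = 3, n = 497: the density bound is (2/3) · 247009/2 = 247009/3 ≈ 82336.3333. The integer-valued extremum is e(T(497, 3)) = 82336, which is strictly less than the density bound 247009/3 since 3 ∤ 497 (the parts of T(497, 3) cannot all be equal).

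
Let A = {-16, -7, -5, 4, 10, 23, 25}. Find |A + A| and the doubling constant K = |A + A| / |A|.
K = |A + A| / |A| = 25/7

Enumerate A + A = {a + b : a, b ∈ A}. With |A| = 7, there are |A|^2 = 49 ordered sum pairs; collecting distinct values, A + A = {-32, -23, -21, -14, -12, -10, -6, -3, -1, 3, 5, 7, 8, 9, 14, 16, 18, 20, 27, 29, 33, 35, 46, 48, 50}, so |A + A| = 25. Thus K = 25/7. For comparison, the minimum possible |A + A| over all 7-element sets is 2·7 − 1 = 13 (so min K = 13/7), attained only by arithmetic progressions.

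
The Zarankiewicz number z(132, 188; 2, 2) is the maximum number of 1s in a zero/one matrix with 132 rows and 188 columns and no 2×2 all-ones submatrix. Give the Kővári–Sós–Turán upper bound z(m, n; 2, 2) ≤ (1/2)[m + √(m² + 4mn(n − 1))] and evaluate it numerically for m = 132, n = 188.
z(132, 188; 2, 2) ≤ (1/2)[132 + √(132² + 4·132·188·187)] = (1/2)[132 + √18579792] = 2221.2141

Kővári–Sós–Turán: let r_1, ..., r_132 be the row sums and z = Σ r_i the total number of 1s. Each pair of columns can share at most one row with both entries 1 (else a 2×2 all-ones block appears), so Σ_i C(r_i, 2) ≤ C(188, 2) = 17578. By convexity Σ_i C(r_i, 2) ≥ 132·C(z/132, 2) = z(z − 132)/(2·132), giving z² − 132z − 132·188·187 ≤ 0 and hence z ≤ (1/2)[132 + √(17424 + 4·4640592)] = (1/2)[132 + √18579792] ≈ (1/2)(132 + 4310.4283) = 2221.2141.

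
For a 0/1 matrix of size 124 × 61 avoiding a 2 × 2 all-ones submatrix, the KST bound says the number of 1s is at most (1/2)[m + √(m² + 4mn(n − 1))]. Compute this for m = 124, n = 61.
z(124, 61; 2, 2) ≤ (1/2)[124 + √(124² + 4·124·61·60)] = (1/2)[124 + √1830736] = 738.5235

Kővári–Sós–Turán: let r_1, ..., r_124 be the row sums and z = Σ r_i the total number of 1s. Each pair of columns can share at most one row with both entries 1 (else a 2×2 all-ones block appears), so Σ_i C(r_i, 2) ≤ C(61, 2) = 1830. By convexity Σ_i C(r_i, 2) ≥ 124·C(z/124, 2) = z(z − 124)/(2·124), giving z² − 124z − 124·61·60 ≤ 0 and hence z ≤ (1/2)[124 + √(15376 + 4·453840)] = (1/2)[124 + √1830736] ≈ (1/2)(124 + 1353.0469) = 738.5235.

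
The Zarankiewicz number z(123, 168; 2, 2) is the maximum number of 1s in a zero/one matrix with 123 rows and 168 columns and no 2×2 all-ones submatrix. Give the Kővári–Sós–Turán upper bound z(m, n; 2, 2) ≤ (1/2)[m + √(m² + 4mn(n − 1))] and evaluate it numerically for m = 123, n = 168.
z(123, 168; 2, 2) ≤ (1/2)[123 + √(123² + 4·123·168·167)] = (1/2)[123 + √13818681] = 1920.1743

Kővári–Sós–Turán: let r_1, ..., r_123 be the row sums and z = Σ r_i the total number of 1s. Each pair of columns can share at most one row with both entries 1 (else a 2×2 all-ones block appears), so Σ_i C(r_i, 2) ≤ C(168, 2) = 14028. By convexity Σ_i C(r_i, 2) ≥ 123·C(z/123, 2) = z(z − 123)/(2·123), giving z² − 123z − 123·168·167 ≤ 0 and hence z ≤ (1/2)[123 + √(15129 + 4·3450888)] = (1/2)[123 + √13818681] ≈ (1/2)(123 + 3717.3487) = 1920.1743.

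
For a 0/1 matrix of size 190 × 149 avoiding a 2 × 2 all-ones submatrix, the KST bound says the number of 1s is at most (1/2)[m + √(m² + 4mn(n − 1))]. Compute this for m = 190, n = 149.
z(190, 149; 2, 2) ≤ (1/2)[190 + √(190² + 4·190·149·148)] = (1/2)[190 + √16795620] = 2144.123

Kővári–Sós–Turán: let r_1, ..., r_190 be the row sums and z = Σ r_i the total number of 1s. Each pair of columns can share at most one row with both entries 1 (else a 2×2 all-ones block appears), so Σ_i C(r_i, 2) ≤ C(149, 2) = 11026. By convexity Σ_i C(r_i, 2) ≥ 190·C(z/190, 2) = z(z − 190)/(2·190), giving z² − 190z − 190·149·148 ≤ 0 and hence z ≤ (1/2)[190 + √(36100 + 4·4189880)] = (1/2)[190 + √16795620] ≈ (1/2)(190 + 4098.246) = 2144.123.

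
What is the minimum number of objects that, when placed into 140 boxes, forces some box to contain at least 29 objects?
n = (29 − 1)·140 + 1 = 3921

By the generalised pigeonhole principle, to guarantee some box contains ≥ r objects we need more than (r − 1) · k objects total. Threshold: n = (r − 1) · k + 1. With r = 29 and k = 140: n = 28 · 140 + 1 = 3920 + 1 = 3921. For n = 3920 = 28 · 140, we can put exactly 28 objects in every box, avoiding 29 in any single one — so 3921 is tight.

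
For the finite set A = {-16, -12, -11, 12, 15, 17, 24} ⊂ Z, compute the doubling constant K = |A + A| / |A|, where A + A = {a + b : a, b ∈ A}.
K = |A + A| / |A| = 27/7

Enumerate A + A = {a + b : a, b ∈ A}. With |A| = 7, there are |A|^2 = 49 ordered sum pairs; collecting distinct values, A + A = {-32, -28, -27, -24, -23, -22, -4, -1, 0, 1, 3, 4, 5, 6, 8, 12, 13, 24, 27, 29, 30, 32, 34, 36, 39, 41, 48}, so |A + A| = 27. Thus K = 27/7. For comparison, the minimum possible |A + A| over all 7-element sets is 2·7 − 1 = 13 (so min K = 13/7), attained only by arithmetic progressions.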